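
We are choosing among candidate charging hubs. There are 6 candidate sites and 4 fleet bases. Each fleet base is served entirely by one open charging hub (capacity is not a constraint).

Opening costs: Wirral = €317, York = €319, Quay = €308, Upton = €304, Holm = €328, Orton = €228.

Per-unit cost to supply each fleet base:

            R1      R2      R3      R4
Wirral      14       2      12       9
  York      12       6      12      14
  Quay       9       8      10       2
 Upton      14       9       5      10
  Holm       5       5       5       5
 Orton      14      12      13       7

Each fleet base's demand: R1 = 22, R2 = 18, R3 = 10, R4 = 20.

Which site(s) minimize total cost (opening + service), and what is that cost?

For any fixed open set, each fleet base goes to its cheapest open site; total = fixed + service.
{Holm}: R1→Holm 5·22=110, R2→Holm 5·18=90, R3→Holm 5·10=50, R4→Holm 5·20=100. Service 350; fixed 328; total 678.
{Quay}: service 482 + fixed 308 = 790
{Holm, Orton}: R1→Holm 5·22=110, R2→Holm 5·18=90, R3→Holm 5·10=50, R4→Holm 5·20=100. Service 350; fixed 556; total 906.
{Wirral, York, Quay, Upton, Holm, Orton}: service 236 + fixed 1804 = 2040
No other subset beats 678.

Open Holm only; minimum total cost 678.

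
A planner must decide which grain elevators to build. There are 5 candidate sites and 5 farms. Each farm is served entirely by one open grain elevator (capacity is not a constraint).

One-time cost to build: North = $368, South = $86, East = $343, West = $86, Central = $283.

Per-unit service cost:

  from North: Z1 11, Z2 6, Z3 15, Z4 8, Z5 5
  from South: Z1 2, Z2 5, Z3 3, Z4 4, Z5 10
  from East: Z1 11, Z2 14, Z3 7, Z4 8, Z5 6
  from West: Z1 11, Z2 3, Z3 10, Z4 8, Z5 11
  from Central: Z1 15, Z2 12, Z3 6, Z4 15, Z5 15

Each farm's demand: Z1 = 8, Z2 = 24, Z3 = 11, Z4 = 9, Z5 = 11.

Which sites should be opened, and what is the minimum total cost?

Open South only; minimum total cost 401.

For any fixed open set, each farm goes to its cheapest open site; total = fixed + service.
{South}: Z1→South 2·8=16, Z2→South 5·24=120, Z3→South 3·11=33, Z4→South 4·9=36, Z5→South 10·11=110. Service 315; fixed 86; total 401.
{South, West}: service 267 + fixed 172 = 439
{West}: service 463 + fixed 86 = 549
{North, South, East, West, Central}: Z1→South 2·8=16, Z2→West 3·24=72, Z3→South 3·11=33, Z4→South 4·9=36, Z5→North 5·11=55. Service 212; fixed 1166; total 1378.
No other subset beats 401.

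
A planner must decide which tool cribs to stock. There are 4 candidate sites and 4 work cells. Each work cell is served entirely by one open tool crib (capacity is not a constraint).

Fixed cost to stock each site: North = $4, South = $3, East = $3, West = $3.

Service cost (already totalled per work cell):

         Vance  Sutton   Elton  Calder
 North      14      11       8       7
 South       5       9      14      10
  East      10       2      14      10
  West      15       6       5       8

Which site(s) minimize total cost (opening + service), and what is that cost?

For any fixed open set, each work cell goes to its cheapest open site; total = fixed + service.
{South, East, West}: Vance→South 5, Sutton→East 2, Elton→West 5, Calder→West 8. Service 20; fixed 9; total 29.
{South, West}: Vance→South 5, Sutton→West 6, Elton→West 5, Calder→West 8. Service 24; fixed 6; total 30.
{East, West}: service 25 + fixed 6 = 31
{North, South, East, West}: Vance→South 5, Sutton→East 2, Elton→West 5, Calder→North 7. Service 19; fixed 13; total 32.
No other subset beats 29.

Open South, East and West; minimum total cost 29.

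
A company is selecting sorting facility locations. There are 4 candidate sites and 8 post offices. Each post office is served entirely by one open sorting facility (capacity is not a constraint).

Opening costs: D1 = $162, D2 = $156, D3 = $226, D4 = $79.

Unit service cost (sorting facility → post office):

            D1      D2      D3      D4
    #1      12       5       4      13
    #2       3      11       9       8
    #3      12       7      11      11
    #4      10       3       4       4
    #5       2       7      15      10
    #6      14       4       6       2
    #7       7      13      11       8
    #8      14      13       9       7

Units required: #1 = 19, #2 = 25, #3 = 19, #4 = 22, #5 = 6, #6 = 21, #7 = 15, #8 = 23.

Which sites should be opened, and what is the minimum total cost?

Open D1, D2 and D4; minimum total cost 1086.

For any fixed open set, each post office goes to its cheapest open site; total = fixed + service.
{D1, D2, D4}: #1→D2 5·19=95, #2→D1 3·25=75, #3→D2 7·19=133, #4→D2 3·22=66, #5→D1 2·6=12, #6→D4 2·21=42, #7→D1 7·15=105, #8→D4 7·23=161. Service 689; fixed 397; total 1086.
{D2, D4}: service 859 + fixed 235 = 1094
{D1, D4}: service 920 + fixed 241 = 1161
{D1, D2, D3, D4}: #1→D3 4·19=76, #2→D1 3·25=75, #3→D2 7·19=133, #4→D2 3·22=66, #5→D1 2·6=12, #6→D4 2·21=42, #7→D1 7·15=105, #8→D4 7·23=161. Service 670; fixed 623; total 1293.
No other subset beats 1086.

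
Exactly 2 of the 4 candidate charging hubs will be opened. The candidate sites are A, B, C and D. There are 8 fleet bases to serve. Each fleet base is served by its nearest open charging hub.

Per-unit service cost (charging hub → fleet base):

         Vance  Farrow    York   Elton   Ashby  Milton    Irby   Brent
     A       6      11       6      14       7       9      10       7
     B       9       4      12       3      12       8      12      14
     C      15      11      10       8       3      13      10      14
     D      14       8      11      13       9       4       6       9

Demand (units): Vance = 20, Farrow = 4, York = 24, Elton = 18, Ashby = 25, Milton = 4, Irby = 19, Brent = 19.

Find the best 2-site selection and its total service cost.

With exactly 2 open, each fleet base uses its cheapest among the chosen.
{A, B}: Vance→A 6·20=120, Farrow→B 4·4=16, York→A 6·24=144, Elton→B 3·18=54, Ashby→A 7·25=175, Milton→B 8·4=32, Irby→A 10·19=190, Brent→A 7·19=133. Service cost 864.
{A, C}: service cost 886
{A, D}: service cost 968
Among all 6 size-2 choices, {A, B} is lowest.

Choose A and B; total service cost 864.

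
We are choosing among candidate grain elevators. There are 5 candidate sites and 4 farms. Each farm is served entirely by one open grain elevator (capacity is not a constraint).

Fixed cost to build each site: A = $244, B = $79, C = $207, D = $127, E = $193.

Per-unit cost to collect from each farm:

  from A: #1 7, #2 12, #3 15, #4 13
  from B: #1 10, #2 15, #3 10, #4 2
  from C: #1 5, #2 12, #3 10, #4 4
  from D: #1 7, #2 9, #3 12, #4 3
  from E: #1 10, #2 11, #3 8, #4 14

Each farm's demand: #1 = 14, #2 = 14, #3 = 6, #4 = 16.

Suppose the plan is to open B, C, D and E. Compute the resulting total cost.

Total cost: 882

Each farm is assigned to its cheapest site among the open ones.
{B, C, D, E}: #1→C 5·14=70, #2→D 9·14=126, #3→E 8·6=48, #4→B 2·16=32. Service 276; fixed 606; total 882.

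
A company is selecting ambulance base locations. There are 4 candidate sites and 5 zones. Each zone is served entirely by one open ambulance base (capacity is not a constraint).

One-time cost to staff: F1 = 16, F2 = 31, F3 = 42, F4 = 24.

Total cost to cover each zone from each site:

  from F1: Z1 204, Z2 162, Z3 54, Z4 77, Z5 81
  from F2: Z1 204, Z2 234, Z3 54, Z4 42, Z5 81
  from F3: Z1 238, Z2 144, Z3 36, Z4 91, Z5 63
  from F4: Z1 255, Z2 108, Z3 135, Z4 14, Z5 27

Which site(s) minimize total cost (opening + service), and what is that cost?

Open F1 and F4; minimum total cost 447.

For any fixed open set, each zone goes to its cheapest open site; total = fixed + service.
{F1, F4}: Z1→F1 204, Z2→F4 108, Z3→F1 54, Z4→F4 14, Z5→F4 27. Service 407; fixed 40; total 447.
{F2, F4}: service 407 + fixed 55 = 462
{F1, F3, F4}: service 389 + fixed 82 = 471
{F1, F2, F3, F4}: service 389 + fixed 113 = 502
No other subset beats 447.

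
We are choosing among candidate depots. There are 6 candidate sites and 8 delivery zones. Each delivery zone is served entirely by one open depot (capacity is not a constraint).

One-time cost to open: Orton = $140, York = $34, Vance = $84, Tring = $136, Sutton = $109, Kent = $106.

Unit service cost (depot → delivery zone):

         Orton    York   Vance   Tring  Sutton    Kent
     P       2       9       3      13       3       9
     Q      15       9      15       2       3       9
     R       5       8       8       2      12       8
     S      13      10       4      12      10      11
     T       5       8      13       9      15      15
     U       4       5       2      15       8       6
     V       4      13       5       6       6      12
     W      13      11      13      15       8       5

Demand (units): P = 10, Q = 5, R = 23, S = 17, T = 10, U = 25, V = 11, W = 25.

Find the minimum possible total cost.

Minimum total cost: 800

For any fixed open set, each delivery zone goes to its cheapest open site; total = fixed + service.
{Vance, Tring, Kent}: P→Vance 3·10=30, Q→Tring 2·5=10, R→Tring 2·23=46, S→Vance 4·17=68, T→Tring 9·10=90, U→Vance 2·25=50, V→Vance 5·11=55, W→Kent 5·25=125. Service 474; fixed 326; total 800.
{York, Vance, Tring, Kent}: P→Vance 3·10=30, Q→Tring 2·5=10, R→Tring 2·23=46, S→Vance 4·17=68, T→York 8·10=80, U→Vance 2·25=50, V→Vance 5·11=55, W→Kent 5·25=125. Service 464; fixed 360; total 824.
{Orton, Vance, Kent}: service 517 + fixed 330 = 847
{Orton, York, Vance, Tring, Sutton, Kent}: service 413 + fixed 609 = 1022
No other subset beats 800.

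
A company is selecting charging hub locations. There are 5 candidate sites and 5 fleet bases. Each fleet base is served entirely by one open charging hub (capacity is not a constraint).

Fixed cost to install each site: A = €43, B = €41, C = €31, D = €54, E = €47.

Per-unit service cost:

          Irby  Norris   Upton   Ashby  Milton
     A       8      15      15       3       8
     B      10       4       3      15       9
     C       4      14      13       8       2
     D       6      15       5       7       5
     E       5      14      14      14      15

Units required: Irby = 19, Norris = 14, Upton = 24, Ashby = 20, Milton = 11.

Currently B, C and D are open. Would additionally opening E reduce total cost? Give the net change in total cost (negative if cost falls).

No — net change +47 (cost rises by 47).

Current service cost with {B, C, D}: 366.
Adding E: each fleet base re-picks its cheapest; new service cost 366, saving 0.
Extra fixed cost: 47. Net change = 47 − 0 = 47.
(Totals: 492 → 539.)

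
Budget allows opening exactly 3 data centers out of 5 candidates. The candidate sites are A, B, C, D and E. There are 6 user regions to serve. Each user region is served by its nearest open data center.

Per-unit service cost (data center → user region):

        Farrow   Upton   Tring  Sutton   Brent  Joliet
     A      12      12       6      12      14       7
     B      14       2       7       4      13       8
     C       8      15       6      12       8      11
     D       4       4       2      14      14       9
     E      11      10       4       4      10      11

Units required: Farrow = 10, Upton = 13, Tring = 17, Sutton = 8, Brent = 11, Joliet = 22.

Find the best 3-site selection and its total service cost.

With exactly 3 open, each user region uses its cheapest among the chosen.
{B, C, D}: Farrow→D 4·10=40, Upton→B 2·13=26, Tring→D 2·17=34, Sutton→B 4·8=32, Brent→C 8·11=88, Joliet→B 8·22=176. Service cost 396.
{B, D, E}: service cost 418
{A, D, E}: service cost 422
Among all 10 size-3 choices, {B, C, D} is lowest.

Choose B, C and D; total service cost 396.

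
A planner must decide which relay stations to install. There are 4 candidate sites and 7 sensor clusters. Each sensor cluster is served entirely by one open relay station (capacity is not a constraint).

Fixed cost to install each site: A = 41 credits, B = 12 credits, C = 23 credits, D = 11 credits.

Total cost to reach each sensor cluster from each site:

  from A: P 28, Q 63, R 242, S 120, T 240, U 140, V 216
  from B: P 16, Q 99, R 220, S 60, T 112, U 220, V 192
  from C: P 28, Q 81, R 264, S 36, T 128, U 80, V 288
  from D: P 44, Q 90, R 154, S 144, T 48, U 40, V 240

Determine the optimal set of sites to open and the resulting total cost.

Open B, C and D; minimum total cost 613.

For any fixed open set, each sensor cluster goes to its cheapest open site; total = fixed + service.
{B, C, D}: P→B 16, Q→C 81, R→D 154, S→C 36, T→D 48, U→D 40, V→B 192. Service 567; fixed 46; total 613.
{B, D}: P→B 16, Q→D 90, R→D 154, S→B 60, T→D 48, U→D 40, V→B 192. Service 600; fixed 23; total 623.
{A, B, C, D}: service 549 + fixed 87 = 636
{D}: service 760 + fixed 11 = 771
No other subset beats 613.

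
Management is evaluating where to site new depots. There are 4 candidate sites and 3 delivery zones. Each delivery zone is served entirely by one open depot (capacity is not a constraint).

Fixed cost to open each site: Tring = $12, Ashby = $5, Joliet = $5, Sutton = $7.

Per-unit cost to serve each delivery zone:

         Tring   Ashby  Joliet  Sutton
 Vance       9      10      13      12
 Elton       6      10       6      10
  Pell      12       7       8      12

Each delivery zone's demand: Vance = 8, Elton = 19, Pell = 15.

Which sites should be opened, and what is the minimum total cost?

For any fixed open set, each delivery zone goes to its cheapest open site; total = fixed + service.
{Tring, Ashby}: Vance→Tring 9·8=72, Elton→Tring 6·19=114, Pell→Ashby 7·15=105. Service 291; fixed 17; total 308.
{Ashby, Joliet}: service 299 + fixed 10 = 309
{Tring, Ashby, Joliet}: Vance→Tring 9·8=72, Elton→Tring 6·19=114, Pell→Ashby 7·15=105. Service 291; fixed 22; total 313.
{Tring, Ashby, Joliet, Sutton}: service 291 + fixed 29 = 320
No other subset beats 308.

Open Tring and Ashby; minimum total cost 308.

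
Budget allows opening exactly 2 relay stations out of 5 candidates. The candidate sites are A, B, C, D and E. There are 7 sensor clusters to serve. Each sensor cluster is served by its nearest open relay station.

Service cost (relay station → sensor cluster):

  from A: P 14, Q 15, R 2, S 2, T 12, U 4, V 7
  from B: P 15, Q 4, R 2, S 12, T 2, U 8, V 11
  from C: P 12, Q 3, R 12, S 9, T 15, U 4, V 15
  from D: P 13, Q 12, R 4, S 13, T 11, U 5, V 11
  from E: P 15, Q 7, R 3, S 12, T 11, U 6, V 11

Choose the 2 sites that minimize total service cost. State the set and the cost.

Choose A and B; total service cost 35.

With exactly 2 open, each sensor cluster uses its cheapest among the chosen.
{A, B}: P→A 14, Q→B 4, R→A 2, S→A 2, T→B 2, U→A 4, V→A 7. Service cost 35.
{A, C}: service cost 42
{B, C}: service cost 43
Among all 10 size-2 choices, {A, B} is lowest.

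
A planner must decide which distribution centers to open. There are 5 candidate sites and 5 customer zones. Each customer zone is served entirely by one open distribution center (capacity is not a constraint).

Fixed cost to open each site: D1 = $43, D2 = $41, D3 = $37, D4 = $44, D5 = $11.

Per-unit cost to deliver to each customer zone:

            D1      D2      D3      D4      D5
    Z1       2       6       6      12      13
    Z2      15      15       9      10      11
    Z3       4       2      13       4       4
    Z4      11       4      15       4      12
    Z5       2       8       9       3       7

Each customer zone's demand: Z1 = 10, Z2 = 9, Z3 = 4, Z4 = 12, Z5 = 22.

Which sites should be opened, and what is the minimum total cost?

For any fixed open set, each customer zone goes to its cheapest open site; total = fixed + service.
{D1, D4}: Z1→D1 2·10=20, Z2→D4 10·9=90, Z3→D1 4·4=16, Z4→D4 4·12=48, Z5→D1 2·22=44. Service 218; fixed 87; total 305.
{D1, D2, D5}: Z1→D1 2·10=20, Z2→D5 11·9=99, Z3→D2 2·4=8, Z4→D2 4·12=48, Z5→D1 2·22=44. Service 219; fixed 95; total 314.
{D1, D4, D5}: Z1→D1 2·10=20, Z2→D4 10·9=90, Z3→D1 4·4=16, Z4→D4 4·12=48, Z5→D1 2·22=44. Service 218; fixed 98; total 316.
{D1, D2, D3, D4, D5}: Z1→D1 2·10=20, Z2→D3 9·9=81, Z3→D2 2·4=8, Z4→D2 4·12=48, Z5→D1 2·22=44. Service 201; fixed 176; total 377.
No other subset beats 305.

Open D1 and D4; minimum total cost 305.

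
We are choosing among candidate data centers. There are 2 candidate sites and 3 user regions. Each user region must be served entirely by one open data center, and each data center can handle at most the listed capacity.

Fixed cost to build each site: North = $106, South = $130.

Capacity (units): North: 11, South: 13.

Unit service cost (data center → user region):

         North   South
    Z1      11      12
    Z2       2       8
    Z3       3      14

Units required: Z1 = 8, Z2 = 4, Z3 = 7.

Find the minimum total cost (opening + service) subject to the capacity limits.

Open {North, South}: Z1→South 12·8=96, Z2→North 2·4=8, Z3→North 3·7=21.
Loads: North carries 11/11, South carries 8/13. Service 125; fixed 236; total 361.
Next best feasible plan costs 385.

Minimum total cost: 361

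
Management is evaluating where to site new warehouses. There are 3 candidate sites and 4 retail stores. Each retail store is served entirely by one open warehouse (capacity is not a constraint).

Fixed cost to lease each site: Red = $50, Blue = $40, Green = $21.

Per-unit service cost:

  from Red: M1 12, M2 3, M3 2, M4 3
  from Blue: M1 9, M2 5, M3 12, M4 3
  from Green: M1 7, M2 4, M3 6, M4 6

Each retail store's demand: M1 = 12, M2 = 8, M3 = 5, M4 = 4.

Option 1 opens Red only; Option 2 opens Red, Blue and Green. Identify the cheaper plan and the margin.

Option 1: {Red}: M1→Red 12·12=144, M2→Red 3·8=24, M3→Red 2·5=10, M4→Red 3·4=12. Service 190; fixed 50; total 240.
Option 2: {Red, Blue, Green}: M1→Green 7·12=84, M2→Red 3·8=24, M3→Red 2·5=10, M4→Red 3·4=12. Service 130; fixed 111; total 241.
Difference: |240 − 241| = 1.

Option 1 is cheaper by 1.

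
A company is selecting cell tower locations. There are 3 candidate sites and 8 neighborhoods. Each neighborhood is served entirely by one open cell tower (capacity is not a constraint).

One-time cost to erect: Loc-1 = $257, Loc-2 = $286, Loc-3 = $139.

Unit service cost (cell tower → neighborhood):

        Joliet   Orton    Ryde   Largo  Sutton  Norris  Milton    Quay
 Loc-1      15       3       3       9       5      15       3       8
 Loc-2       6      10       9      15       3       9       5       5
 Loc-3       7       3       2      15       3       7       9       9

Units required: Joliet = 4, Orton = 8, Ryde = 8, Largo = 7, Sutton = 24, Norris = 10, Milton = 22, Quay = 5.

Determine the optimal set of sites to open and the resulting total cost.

For any fixed open set, each neighborhood goes to its cheapest open site; total = fixed + service.
{Loc-3}: Joliet→Loc-3 7·4=28, Orton→Loc-3 3·8=24, Ryde→Loc-3 2·8=16, Largo→Loc-3 15·7=105, Sutton→Loc-3 3·24=72, Norris→Loc-3 7·10=70, Milton→Loc-3 9·22=198, Quay→Loc-3 9·5=45. Service 558; fixed 139; total 697.
{Loc-1, Loc-3}: service 379 + fixed 396 = 775
{Loc-1}: service 547 + fixed 257 = 804
{Loc-1, Loc-2, Loc-3}: service 360 + fixed 682 = 1042
No other subset beats 697.

Open Loc-3 only; minimum total cost 697.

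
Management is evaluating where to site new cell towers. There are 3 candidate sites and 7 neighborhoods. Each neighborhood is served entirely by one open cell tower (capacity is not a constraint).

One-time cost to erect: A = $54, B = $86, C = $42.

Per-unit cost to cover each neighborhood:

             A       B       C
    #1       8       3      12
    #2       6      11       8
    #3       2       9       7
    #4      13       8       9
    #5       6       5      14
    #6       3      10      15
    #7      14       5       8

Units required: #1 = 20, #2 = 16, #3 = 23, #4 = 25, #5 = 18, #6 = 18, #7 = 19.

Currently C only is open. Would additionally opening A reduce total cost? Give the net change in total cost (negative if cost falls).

Yes — net change −533 (cost falls by 533).

Current service cost with {C}: 1428.
Adding A: each neighborhood re-picks its cheapest; new service cost 841, saving 587.
Extra fixed cost: 54. Net change = 54 − 587 = -533.
(Totals: 1470 → 937.)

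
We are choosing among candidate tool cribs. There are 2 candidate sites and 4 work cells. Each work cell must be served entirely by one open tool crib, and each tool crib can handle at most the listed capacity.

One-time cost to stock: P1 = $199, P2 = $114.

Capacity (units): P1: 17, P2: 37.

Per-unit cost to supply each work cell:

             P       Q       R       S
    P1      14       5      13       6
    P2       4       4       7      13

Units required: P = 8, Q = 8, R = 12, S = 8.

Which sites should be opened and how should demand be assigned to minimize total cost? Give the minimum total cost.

Open {P2}: P→P2 4·8=32, Q→P2 4·8=32, R→P2 7·12=84, S→P2 13·8=104.
Loads: P2 carries 36/37. Service 252; fixed 114; total 366.
Next best feasible plan costs 509.

Minimum total cost: 366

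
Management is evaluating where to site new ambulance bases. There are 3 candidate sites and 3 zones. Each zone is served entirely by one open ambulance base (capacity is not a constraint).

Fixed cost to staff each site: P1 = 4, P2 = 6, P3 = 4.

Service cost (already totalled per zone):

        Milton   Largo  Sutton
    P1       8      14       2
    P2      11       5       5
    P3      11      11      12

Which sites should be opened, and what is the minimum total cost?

For any fixed open set, each zone goes to its cheapest open site; total = fixed + service.
{P1, P2}: Milton→P1 8, Largo→P2 5, Sutton→P1 2. Service 15; fixed 10; total 25.
{P2}: service 21 + fixed 6 = 27
{P1}: Milton→P1 8, Largo→P1 14, Sutton→P1 2. Service 24; fixed 4; total 28.
{P1, P2, P3}: Milton→P1 8, Largo→P2 5, Sutton→P1 2. Service 15; fixed 14; total 29.
(All 7 nonempty subsets were checked; P1 and P2 is lowest.)

Open P1 and P2; minimum total cost 25.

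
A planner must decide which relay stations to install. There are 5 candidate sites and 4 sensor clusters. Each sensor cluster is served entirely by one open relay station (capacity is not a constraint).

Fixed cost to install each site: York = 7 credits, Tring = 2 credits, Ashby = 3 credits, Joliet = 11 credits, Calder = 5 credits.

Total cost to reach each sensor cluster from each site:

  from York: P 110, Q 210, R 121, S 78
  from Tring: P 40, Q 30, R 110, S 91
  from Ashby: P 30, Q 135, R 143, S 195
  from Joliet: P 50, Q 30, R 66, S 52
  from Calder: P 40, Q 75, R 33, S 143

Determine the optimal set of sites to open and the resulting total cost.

For any fixed open set, each sensor cluster goes to its cheapest open site; total = fixed + service.
{Ashby, Joliet, Calder}: P→Ashby 30, Q→Joliet 30, R→Calder 33, S→Joliet 52. Service 145; fixed 19; total 164.
{Tring, Ashby, Joliet, Calder}: service 145 + fixed 21 = 166
{York, Ashby, Joliet, Calder}: P→Ashby 30, Q→Joliet 30, R→Calder 33, S→Joliet 52. Service 145; fixed 26; total 171.
{York, Tring, Ashby, Joliet, Calder}: P→Ashby 30, Q→Tring 30, R→Calder 33, S→Joliet 52. Service 145; fixed 28; total 173.
No other subset beats 164.

Open Ashby, Joliet and Calder; minimum total cost 164.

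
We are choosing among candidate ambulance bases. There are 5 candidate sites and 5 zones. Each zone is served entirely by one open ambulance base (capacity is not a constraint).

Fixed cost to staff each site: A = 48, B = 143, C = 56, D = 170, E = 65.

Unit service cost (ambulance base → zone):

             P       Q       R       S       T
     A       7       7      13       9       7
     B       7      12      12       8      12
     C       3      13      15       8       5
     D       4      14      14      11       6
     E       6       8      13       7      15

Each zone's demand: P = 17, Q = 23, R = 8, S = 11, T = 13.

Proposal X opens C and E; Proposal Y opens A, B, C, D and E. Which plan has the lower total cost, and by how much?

Proposal X is cheaper by 330.

Proposal X: {C, E}: P→C 3·17=51, Q→E 8·23=184, R→E 13·8=104, S→E 7·11=77, T→C 5·13=65. Service 481; fixed 121; total 602.
Proposal Y: {A, B, C, D, E}: P→C 3·17=51, Q→A 7·23=161, R→B 12·8=96, S→E 7·11=77, T→C 5·13=65. Service 450; fixed 482; total 932.
Difference: |602 − 932| = 330.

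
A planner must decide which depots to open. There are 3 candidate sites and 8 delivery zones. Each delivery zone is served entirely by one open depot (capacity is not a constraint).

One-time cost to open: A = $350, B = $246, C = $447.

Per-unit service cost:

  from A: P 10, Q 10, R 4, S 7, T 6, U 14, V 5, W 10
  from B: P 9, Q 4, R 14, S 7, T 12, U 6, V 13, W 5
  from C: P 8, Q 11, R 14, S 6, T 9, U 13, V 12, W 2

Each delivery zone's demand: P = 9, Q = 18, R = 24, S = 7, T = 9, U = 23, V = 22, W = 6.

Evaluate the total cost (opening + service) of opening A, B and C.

Total cost: 1639

Each delivery zone is assigned to its cheapest site among the open ones.
{A, B, C}: P→C 8·9=72, Q→B 4·18=72, R→A 4·24=96, S→C 6·7=42, T→A 6·9=54, U→B 6·23=138, V→A 5·22=110, W→C 2·6=12. Service 596; fixed 1043; total 1639.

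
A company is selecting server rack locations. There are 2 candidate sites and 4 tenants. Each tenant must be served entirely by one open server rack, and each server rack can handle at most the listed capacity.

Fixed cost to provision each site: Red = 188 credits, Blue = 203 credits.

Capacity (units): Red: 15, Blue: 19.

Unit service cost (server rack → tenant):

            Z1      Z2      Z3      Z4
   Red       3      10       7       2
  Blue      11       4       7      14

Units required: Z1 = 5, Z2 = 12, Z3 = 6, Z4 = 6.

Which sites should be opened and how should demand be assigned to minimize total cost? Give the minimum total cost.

Open {Red, Blue}: Z1→Red 3·5=15, Z2→Blue 4·12=48, Z3→Blue 7·6=42, Z4→Red 2·6=12.
Loads: Red carries 11/15, Blue carries 18/19. Service 117; fixed 391; total 508.
Next best feasible plan costs 548.

Minimum total cost: 508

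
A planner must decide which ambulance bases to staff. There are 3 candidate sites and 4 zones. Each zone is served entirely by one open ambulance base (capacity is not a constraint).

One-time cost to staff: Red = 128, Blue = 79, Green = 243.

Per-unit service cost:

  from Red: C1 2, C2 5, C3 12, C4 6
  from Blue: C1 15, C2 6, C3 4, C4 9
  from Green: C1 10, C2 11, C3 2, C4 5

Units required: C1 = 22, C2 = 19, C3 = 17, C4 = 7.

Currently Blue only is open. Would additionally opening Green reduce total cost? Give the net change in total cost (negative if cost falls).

No — net change +71 (cost rises by 71).

Current service cost with {Blue}: 575.
Adding Green: each zone re-picks its cheapest; new service cost 403, saving 172.
Extra fixed cost: 243. Net change = 243 − 172 = 71.
(Totals: 654 → 725.)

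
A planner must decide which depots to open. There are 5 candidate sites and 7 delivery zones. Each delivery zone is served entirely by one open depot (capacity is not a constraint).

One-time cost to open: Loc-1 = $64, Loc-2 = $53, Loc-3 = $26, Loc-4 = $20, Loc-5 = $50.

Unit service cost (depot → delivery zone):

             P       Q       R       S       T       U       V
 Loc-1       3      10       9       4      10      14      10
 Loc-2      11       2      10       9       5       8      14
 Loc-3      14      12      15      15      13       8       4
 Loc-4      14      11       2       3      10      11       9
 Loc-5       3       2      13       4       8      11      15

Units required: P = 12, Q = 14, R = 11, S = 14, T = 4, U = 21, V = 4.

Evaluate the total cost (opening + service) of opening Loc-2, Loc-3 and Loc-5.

Each delivery zone is assigned to its cheapest site among the open ones.
{Loc-2, Loc-3, Loc-5}: P→Loc-5 3·12=36, Q→Loc-2 2·14=28, R→Loc-2 10·11=110, S→Loc-5 4·14=56, T→Loc-2 5·4=20, U→Loc-2 8·21=168, V→Loc-3 4·4=16. Service 434; fixed 129; total 563.

Total cost: 563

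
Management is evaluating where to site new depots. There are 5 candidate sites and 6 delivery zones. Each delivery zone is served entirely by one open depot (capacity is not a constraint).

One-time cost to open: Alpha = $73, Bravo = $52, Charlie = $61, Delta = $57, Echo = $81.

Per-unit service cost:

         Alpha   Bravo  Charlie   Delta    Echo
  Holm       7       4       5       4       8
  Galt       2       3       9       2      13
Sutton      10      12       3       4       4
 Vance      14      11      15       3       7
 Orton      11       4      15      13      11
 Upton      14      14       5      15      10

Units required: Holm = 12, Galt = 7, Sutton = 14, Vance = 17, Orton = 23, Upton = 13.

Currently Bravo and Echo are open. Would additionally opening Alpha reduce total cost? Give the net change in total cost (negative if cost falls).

No — net change +66 (cost rises by 66).

Current service cost with {Bravo, Echo}: 466.
Adding Alpha: each delivery zone re-picks its cheapest; new service cost 459, saving 7.
Extra fixed cost: 73. Net change = 73 − 7 = 66.
(Totals: 599 → 665.)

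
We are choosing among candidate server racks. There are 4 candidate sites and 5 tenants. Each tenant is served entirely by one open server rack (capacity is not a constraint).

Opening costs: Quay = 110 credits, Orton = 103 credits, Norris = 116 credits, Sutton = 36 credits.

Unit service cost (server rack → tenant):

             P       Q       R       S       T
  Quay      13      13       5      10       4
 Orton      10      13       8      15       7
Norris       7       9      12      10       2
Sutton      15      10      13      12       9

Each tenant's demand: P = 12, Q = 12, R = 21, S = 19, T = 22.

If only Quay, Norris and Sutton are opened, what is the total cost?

Total cost: 793

Each tenant is assigned to its cheapest site among the open ones.
{Quay, Norris, Sutton}: P→Norris 7·12=84, Q→Norris 9·12=108, R→Quay 5·21=105, S→Quay 10·19=190, T→Norris 2·22=44. Service 531; fixed 262; total 793.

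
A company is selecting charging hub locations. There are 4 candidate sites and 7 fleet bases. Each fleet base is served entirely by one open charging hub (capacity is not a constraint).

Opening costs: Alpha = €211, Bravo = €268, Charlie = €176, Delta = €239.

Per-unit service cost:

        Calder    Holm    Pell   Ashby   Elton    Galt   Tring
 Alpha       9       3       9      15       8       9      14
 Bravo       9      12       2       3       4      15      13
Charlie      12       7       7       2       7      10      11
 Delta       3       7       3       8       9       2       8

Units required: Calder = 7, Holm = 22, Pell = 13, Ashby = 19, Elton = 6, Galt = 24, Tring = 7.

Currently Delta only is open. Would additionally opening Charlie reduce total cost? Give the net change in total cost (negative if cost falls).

Current service cost with {Delta}: 524.
Adding Charlie: each fleet base re-picks its cheapest; new service cost 398, saving 126.
Extra fixed cost: 176. Net change = 176 − 126 = 50.
(Totals: 763 → 813.)

No — net change +50 (cost rises by 50).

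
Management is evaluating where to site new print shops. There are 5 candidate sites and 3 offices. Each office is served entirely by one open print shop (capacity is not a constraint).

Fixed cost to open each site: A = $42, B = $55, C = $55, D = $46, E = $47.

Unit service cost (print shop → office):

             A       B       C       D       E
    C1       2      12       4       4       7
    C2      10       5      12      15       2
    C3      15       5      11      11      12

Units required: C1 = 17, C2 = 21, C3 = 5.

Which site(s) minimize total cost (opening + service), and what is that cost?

Open A and E; minimum total cost 225.

For any fixed open set, each office goes to its cheapest open site; total = fixed + service.
{A, E}: C1→A 2·17=34, C2→E 2·21=42, C3→E 12·5=60. Service 136; fixed 89; total 225.
{A, B, E}: service 101 + fixed 144 = 245
{D, E}: C1→D 4·17=68, C2→E 2·21=42, C3→D 11·5=55. Service 165; fixed 93; total 258.
{A, B, C, D, E}: service 101 + fixed 245 = 346
No other subset beats 225.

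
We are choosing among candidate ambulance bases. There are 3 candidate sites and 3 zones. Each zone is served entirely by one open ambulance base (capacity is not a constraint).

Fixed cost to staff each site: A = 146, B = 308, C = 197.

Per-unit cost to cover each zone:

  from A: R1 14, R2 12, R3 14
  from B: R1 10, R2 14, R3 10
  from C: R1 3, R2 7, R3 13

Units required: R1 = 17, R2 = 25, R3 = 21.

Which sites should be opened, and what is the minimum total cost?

Open C only; minimum total cost 696.

For any fixed open set, each zone goes to its cheapest open site; total = fixed + service.
{C}: R1→C 3·17=51, R2→C 7·25=175, R3→C 13·21=273. Service 499; fixed 197; total 696.
{A, C}: R1→C 3·17=51, R2→C 7·25=175, R3→C 13·21=273. Service 499; fixed 343; total 842.
{B, C}: service 436 + fixed 505 = 941
{A, B, C}: service 436 + fixed 651 = 1087
(All 7 nonempty subsets were checked; C only is lowest.)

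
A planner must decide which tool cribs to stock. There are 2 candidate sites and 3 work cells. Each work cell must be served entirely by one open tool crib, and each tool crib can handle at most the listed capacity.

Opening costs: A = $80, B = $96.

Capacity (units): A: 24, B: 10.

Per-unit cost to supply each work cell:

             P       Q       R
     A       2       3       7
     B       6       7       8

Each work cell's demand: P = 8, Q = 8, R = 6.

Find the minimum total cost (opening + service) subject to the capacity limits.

Open {A}: P→A 2·8=16, Q→A 3·8=24, R→A 7·6=42.
Loads: A carries 22/24. Service 82; fixed 80; total 162.
Next best feasible plan costs 258.

Minimum total cost: 162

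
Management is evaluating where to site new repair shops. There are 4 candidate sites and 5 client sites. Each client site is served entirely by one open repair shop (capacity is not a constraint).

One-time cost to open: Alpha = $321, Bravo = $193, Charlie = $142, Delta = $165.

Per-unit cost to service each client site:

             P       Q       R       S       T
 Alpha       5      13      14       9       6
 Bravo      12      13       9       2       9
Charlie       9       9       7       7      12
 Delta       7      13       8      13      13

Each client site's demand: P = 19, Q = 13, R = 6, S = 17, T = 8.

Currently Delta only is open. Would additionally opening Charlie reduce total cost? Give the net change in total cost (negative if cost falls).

Current service cost with {Delta}: 675.
Adding Charlie: each client site re-picks its cheapest; new service cost 507, saving 168.
Extra fixed cost: 142. Net change = 142 − 168 = -26.
(Totals: 840 → 814.)

Yes — net change −26 (cost falls by 26).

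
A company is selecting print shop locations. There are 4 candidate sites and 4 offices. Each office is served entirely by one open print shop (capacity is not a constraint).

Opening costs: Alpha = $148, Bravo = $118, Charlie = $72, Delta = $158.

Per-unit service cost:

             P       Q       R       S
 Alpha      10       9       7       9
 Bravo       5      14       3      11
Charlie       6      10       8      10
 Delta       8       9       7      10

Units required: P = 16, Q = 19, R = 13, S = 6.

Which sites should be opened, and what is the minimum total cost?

Open Charlie only; minimum total cost 522.

For any fixed open set, each office goes to its cheapest open site; total = fixed + service.
{Charlie}: P→Charlie 6·16=96, Q→Charlie 10·19=190, R→Charlie 8·13=104, S→Charlie 10·6=60. Service 450; fixed 72; total 522.
{Bravo, Charlie}: service 369 + fixed 190 = 559
{Bravo}: service 451 + fixed 118 = 569
{Alpha, Bravo, Charlie, Delta}: service 344 + fixed 496 = 840
No other subset beats 522.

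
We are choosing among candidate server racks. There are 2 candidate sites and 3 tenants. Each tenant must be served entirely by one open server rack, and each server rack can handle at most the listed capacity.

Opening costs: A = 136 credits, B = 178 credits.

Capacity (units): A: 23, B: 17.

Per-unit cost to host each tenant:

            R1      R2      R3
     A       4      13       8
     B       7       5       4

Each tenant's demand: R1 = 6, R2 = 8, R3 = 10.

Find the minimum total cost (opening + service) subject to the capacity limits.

Minimum total cost: 458

Open {A, B}: R1→A 4·6=24, R2→B 5·8=40, R3→A 8·10=80.
Loads: A carries 16/23, B carries 8/17. Service 144; fixed 314; total 458.
Next best feasible plan costs 476.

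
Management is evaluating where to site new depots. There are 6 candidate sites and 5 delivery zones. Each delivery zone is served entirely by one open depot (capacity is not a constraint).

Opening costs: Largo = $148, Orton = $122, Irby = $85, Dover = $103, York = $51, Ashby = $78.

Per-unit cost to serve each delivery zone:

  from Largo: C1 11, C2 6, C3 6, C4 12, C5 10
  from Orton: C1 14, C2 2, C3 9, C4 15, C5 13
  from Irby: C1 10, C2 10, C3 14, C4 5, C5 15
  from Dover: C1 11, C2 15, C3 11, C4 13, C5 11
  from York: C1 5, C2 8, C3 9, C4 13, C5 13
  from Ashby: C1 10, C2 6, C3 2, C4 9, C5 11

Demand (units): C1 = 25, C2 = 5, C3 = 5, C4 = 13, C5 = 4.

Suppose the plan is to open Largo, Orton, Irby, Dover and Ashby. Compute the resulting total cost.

Total cost: 911

Each delivery zone is assigned to its cheapest site among the open ones.
{Largo, Orton, Irby, Dover, Ashby}: C1→Irby 10·25=250, C2→Orton 2·5=10, C3→Ashby 2·5=10, C4→Irby 5·13=65, C5→Largo 10·4=40. Service 375; fixed 536; total 911.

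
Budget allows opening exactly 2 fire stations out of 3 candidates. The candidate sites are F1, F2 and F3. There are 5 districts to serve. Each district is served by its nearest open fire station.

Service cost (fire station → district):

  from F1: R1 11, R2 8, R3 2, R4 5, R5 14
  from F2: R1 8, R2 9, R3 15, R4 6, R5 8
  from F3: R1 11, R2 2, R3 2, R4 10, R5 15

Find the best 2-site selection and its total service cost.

With exactly 2 open, each district uses its cheapest among the chosen.
{F2, F3}: R1→F2 8, R2→F3 2, R3→F3 2, R4→F2 6, R5→F2 8. Service cost 26.
{F1, F2}: service cost 31
{F1, F3}: service cost 34
Among all 3 size-2 choices, {F2, F3} is lowest.

Choose F2 and F3; total service cost 26.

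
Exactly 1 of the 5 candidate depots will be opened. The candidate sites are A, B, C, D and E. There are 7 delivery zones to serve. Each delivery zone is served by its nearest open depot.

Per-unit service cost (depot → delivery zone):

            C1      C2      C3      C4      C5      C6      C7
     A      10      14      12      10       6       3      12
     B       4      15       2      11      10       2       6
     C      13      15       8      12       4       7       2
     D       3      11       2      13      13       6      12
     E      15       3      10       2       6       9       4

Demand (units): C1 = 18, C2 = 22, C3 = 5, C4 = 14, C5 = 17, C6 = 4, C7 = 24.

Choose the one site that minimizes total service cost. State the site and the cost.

Choose E only; total service cost 648.

With exactly 1 open, each delivery zone uses its cheapest among the chosen.
{E}: C1→E 15·18=270, C2→E 3·22=66, C3→E 10·5=50, C4→E 2·14=28, C5→E 6·17=102, C6→E 9·4=36, C7→E 4·24=96. Service cost 648.
{B}: service cost 888
{C}: service cost 916
Among all 5 size-1 choices, {E} is lowest.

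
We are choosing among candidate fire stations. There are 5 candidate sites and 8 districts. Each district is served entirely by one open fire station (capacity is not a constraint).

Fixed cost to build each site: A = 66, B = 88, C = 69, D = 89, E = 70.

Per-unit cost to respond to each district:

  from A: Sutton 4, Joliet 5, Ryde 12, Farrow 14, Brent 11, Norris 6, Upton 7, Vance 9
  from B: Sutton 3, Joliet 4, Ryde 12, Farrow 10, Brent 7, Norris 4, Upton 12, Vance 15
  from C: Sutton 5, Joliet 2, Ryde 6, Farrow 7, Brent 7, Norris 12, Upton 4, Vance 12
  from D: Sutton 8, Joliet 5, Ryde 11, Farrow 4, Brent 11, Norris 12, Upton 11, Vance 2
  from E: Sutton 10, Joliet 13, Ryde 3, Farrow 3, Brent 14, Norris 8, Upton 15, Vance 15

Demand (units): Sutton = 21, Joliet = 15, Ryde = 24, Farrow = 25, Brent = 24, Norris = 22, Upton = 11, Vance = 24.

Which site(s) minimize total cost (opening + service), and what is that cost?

Open B, C, D and E; minimum total cost 904.

For any fixed open set, each district goes to its cheapest open site; total = fixed + service.
{B, C, D, E}: Sutton→B 3·21=63, Joliet→C 2·15=30, Ryde→E 3·24=72, Farrow→E 3·25=75, Brent→B 7·24=168, Norris→B 4·22=88, Upton→C 4·11=44, Vance→D 2·24=48. Service 588; fixed 316; total 904.
{B, C, D}: service 685 + fixed 246 = 931
{B, D, E}: service 695 + fixed 247 = 942
{A, B, C, D, E}: Sutton→B 3·21=63, Joliet→C 2·15=30, Ryde→E 3·24=72, Farrow→E 3·25=75, Brent→B 7·24=168, Norris→B 4·22=88, Upton→C 4·11=44, Vance→D 2·24=48. Service 588; fixed 382; total 970.
No other subset beats 904.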